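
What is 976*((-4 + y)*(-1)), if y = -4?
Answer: 7808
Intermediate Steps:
976*((-4 + y)*(-1)) = 976*((-4 - 4)*(-1)) = 976*(-8*(-1)) = 976*8 = 7808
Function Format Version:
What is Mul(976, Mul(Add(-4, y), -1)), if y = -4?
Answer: 7808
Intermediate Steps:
Mul(976, Mul(Add(-4, y), -1)) = Mul(976, Mul(Add(-4, -4), -1)) = Mul(976, Mul(-8, -1)) = Mul(976, 8) = 7808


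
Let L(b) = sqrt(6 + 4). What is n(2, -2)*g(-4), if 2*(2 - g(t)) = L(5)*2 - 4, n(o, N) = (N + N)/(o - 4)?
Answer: 8 - 2*sqrt(10) ≈ 1.6754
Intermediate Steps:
L(b) = sqrt(10)
n(o, N) = 2*N/(-4 + o) (n(o, N) = (2*N)/(-4 + o) = 2*N/(-4 + o))
g(t) = 4 - sqrt(10) (g(t) = 2 - (sqrt(10)*2 - 4)/2 = 2 - (2*sqrt(10) - 4)/2 = 2 - (-4 + 2*sqrt(10))/2 = 2 + (2 - sqrt(10)) = 4 - sqrt(10))
n(2, -2)*g(-4) = (2*(-2)/(-4 + 2))*(4 - sqrt(10)) = (2*(-2)/(-2))*(4 - sqrt(10)) = (2*(-2)*(-1/2))*(4 - sqrt(10)) = 2*(4 - sqrt(10)) = 8 - 2*sqrt(10)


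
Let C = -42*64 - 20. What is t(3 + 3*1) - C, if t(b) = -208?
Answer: 2500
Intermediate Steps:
C = -2708 (C = -2688 - 20 = -2708)
t(3 + 3*1) - C = -208 - 1*(-2708) = -208 + 2708 = 2500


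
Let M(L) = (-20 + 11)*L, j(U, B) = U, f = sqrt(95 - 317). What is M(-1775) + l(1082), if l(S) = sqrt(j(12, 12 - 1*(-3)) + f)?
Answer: 15975 + sqrt(12 + I*sqrt(222)) ≈ 15979.0 + 1.8883*I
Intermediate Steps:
f = I*sqrt(222) (f = sqrt(-222) = I*sqrt(222) ≈ 14.9*I)
l(S) = sqrt(12 + I*sqrt(222))
M(L) = -9*L
M(-1775) + l(1082) = -9*(-1775) + sqrt(12 + I*sqrt(222)) = 15975 + sqrt(12 + I*sqrt(222))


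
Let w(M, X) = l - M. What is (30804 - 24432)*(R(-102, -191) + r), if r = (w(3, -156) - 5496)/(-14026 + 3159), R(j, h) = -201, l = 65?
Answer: -13883523876/10867 ≈ -1.2776e+6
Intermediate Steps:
w(M, X) = 65 - M
r = 5434/10867 (r = ((65 - 1*3) - 5496)/(-14026 + 3159) = ((65 - 3) - 5496)/(-10867) = (62 - 5496)*(-1/10867) = -5434*(-1/10867) = 5434/10867 ≈ 0.50005)
(30804 - 24432)*(R(-102, -191) + r) = (30804 - 24432)*(-201 + 5434/10867) = 6372*(-2178833/10867) = -13883523876/10867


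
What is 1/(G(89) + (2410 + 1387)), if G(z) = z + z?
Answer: 1/3975 ≈ 0.00025157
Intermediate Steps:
G(z) = 2*z
1/(G(89) + (2410 + 1387)) = 1/(2*89 + (2410 + 1387)) = 1/(178 + 3797) = 1/3975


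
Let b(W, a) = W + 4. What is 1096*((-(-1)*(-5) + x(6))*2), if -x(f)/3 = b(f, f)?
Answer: -76720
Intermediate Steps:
b(W, a) = 4 + W
x(f) = -12 - 3*f (x(f) = -3*(4 + f) = -12 - 3*f)
1096*((-(-1)*(-5) + x(6))*2) = 1096*((-(-1)*(-5) + (-12 - 3*6))*2) = 1096*((-1*5 + (-12 - 18))*2) = 1096*((-5 - 30)*2) = 1096*(-35*2) = 1096*(-70) = -76720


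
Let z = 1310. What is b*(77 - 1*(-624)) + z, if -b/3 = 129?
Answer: -269977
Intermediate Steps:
b = -387 (b = -3*129 = -387)
b*(77 - 1*(-624)) + z = -387*(77 - 1*(-624)) + 1310 = -387*(77 + 624) + 1310 = -387*701 + 1310 = -271287 + 1310 = -269977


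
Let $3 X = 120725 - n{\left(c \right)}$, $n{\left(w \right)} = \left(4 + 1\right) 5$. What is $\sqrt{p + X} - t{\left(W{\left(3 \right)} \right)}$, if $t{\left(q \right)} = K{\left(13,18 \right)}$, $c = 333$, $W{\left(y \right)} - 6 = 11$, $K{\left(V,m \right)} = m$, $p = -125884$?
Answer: $-18 + \frac{2 i \sqrt{192714}}{3} \approx -18.0 + 292.66 i$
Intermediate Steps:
$W{\left(y \right)} = 17$ ($W{\left(y \right)} = 6 + 11 = 17$)
$t{\left(q \right)} = 18$
$n{\left(w \right)} = 25$ ($n{\left(w \right)} = 5 \cdot 5 = 25$)
$X = \frac{120700}{3}$ ($X = \frac{120725 - 25}{3} = \frac{1}{3} \cdot 120700 = \frac{120700}{3} \approx 40233.0$)
$\sqrt{p + X} - t{\left(W{\left(3 \right)} \right)} = \sqrt{-125884 + \frac{120700}{3}} - 18 = \sqrt{- \frac{256952}{3}} - 18 = \frac{2 i \sqrt{192714}}{3} - 18 = -18 + \frac{2 i \sqrt{192714}}{3}$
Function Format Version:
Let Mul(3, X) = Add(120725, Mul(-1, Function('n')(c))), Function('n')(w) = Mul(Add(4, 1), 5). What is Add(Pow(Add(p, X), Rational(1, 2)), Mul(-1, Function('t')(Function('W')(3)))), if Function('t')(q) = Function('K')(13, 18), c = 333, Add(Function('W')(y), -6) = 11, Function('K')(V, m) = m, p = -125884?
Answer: Add(-18, Mul(Rational(2, 3), I, Pow(192714, Rational(1, 2)))) ≈ Add(-18.000, Mul(292.66, I))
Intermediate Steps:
Function('W')(y) = 17 (Function('W')(y) = Add(6, 11) = 17)
Function('t')(q) = 18
Function('n')(w) = 25 (Function('n')(w) = Mul(5, 5) = 25)
X = Rational(120700, 3) (X = Mul(Rational(1, 3), Add(120725, Mul(-1, 25))) = Mul(Rational(1, 3), Add(120725, -25)) = Mul(Rational(1, 3), 120700) = Rational(120700, 3) ≈ 40233.)
Add(Pow(Add(p, X), Rational(1, 2)), Mul(-1, Function('t')(Function('W')(3)))) = Add(Pow(Add(-125884, Rational(120700, 3)), Rational(1, 2)), Mul(-1, 18)) = Add(Pow(Rational(-256952, 3), Rational(1, 2)), -18) = Add(Mul(Rational(2, 3), I, Pow(192714, Rational(1, 2))), -18) = Add(-18, Mul(Rational(2, 3), I, Pow(192714, Rational(1, 2))))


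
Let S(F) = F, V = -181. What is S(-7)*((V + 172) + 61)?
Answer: -364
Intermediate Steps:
S(-7)*((V + 172) + 61) = -7*((-181 + 172) + 61) = -7*(-9 + 61) = -7*52 = -364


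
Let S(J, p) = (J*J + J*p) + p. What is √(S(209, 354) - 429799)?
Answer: 3*I*√34642 ≈ 558.37*I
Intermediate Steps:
S(J, p) = p + J² + J*p (S(J, p) = (J² + J*p) + p = p + J² + J*p)
√(S(209, 354) - 429799) = √((354 + 209² + 209*354) - 429799) = √((354 + 43681 + 73986) - 429799) = √(118021 - 429799) = √(-311778) = 3*I*√34642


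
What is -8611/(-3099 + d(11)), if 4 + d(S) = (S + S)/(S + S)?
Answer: 8611/3102 ≈ 2.7760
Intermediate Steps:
d(S) = -3 (d(S) = -4 + (S + S)/(S + S) = -4 + (2*S)/((2*S)) = -4 + (2*S)*(1/(2*S)) = -4 + 1 = -3)
-8611/(-3099 + d(11)) = -8611/(-3099 - 3) = -8611/(-3102) = -8611*(-1/3102) = 8611/3102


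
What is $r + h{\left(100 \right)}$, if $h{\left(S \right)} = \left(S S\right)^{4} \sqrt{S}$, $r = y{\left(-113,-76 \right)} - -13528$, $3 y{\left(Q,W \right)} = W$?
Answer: $\frac{300000000000040508}{3} \approx 1.0 \cdot 10^{17}$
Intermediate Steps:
$y{\left(Q,W \right)} = \frac{W}{3}$
$r = \frac{40508}{3}$ ($r = \frac{1}{3} \left(-76\right) - -13528 = - \frac{76}{3} + 13528 = \frac{40508}{3} \approx 13503.0$)
$h{\left(S \right)} = S^{\frac{17}{2}}$ ($h{\left(S \right)} = \left(S^{2}\right)^{4} \sqrt{S} = S^{8} \sqrt{S} = S^{\frac{17}{2}}$)
$r + h{\left(100 \right)} = \frac{40508}{3} + 100^{\frac{17}{2}} = \frac{40508}{3} + 100000000000000000 = \frac{300000000000040508}{3}$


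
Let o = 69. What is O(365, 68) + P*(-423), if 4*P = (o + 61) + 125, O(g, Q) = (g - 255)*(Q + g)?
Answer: 82655/4 ≈ 20664.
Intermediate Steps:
O(g, Q) = (-255 + g)*(Q + g)
P = 255/4 (P = ((69 + 61) + 125)/4 = (130 + 125)/4 = (¼)*255 = 255/4 ≈ 63.750)
O(365, 68) + P*(-423) = (365² - 255*68 - 255*365 + 68*365) + (255/4)*(-423) = (133225 - 17340 - 93075 + 24820) - 107865/4 = 47630 - 107865/4 = 82655/4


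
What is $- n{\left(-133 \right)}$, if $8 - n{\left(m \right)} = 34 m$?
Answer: $-4530$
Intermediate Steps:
$n{\left(m \right)} = 8 - 34 m$
$- n{\left(-133 \right)} = - (8 - -4522) = - (8 + 4522) = \left(-1\right) 4530 = -4530$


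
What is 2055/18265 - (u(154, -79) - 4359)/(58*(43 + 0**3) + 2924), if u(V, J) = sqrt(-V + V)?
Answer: 6050075/6597318 ≈ 0.91705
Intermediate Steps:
u(V, J) = 0 (u(V, J) = sqrt(0) = 0)
2055/18265 - (u(154, -79) - 4359)/(58*(43 + 0**3) + 2924) = 2055/18265 - (0 - 4359)/(58*(43 + 0**3) + 2924) = 2055*(1/18265) - (-4359)/(58*(43 + 0) + 2924) = 411/3653 - (-4359)/(58*43 + 2924) = 411/3653 - (-4359)/(2494 + 2924) = 411/3653 - (-4359)/5418 = 411/3653 - 1*(-1453/1806) = 411/3653 + 1453/1806 = 6050075/6597318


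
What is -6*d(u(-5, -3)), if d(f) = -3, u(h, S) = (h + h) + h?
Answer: 18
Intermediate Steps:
u(h, S) = 3*h (u(h, S) = 2*h + h = 3*h)
-6*d(u(-5, -3)) = -6*(-3) = 18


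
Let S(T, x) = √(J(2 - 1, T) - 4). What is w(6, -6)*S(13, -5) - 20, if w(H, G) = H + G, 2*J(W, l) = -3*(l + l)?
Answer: -20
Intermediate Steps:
J(W, l) = -3*l (J(W, l) = (-3*(l + l))/2 = (-6*l)/2 = -3*l)
w(H, G) = G + H
S(T, x) = √(-4 - 3*T) (S(T, x) = √(-3*T - 4) = √(-4 - 3*T))
w(6, -6)*S(13, -5) - 20 = (-6 + 6)*√(-4 - 3*13) - 20 = 0*√(-4 - 39) - 20 = 0*√(-43) - 20 = 0*(I*√43) - 20 = 0 - 20 = -20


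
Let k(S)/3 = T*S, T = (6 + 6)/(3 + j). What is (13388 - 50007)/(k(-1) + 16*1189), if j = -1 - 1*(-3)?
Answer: -16645/8644 ≈ -1.9256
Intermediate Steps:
j = 2 (j = -1 + 3 = 2)
T = 12/5 (T = (6 + 6)/(3 + 2) = 12/5 ≈ 2.4000)
k(S) = 36*S/5 (k(S) = 3*(12*S/5) = 36*S/5)
(13388 - 50007)/(k(-1) + 16*1189) = (13388 - 50007)/((36/5)*(-1) + 16*1189) = -36619/(-36/5 + 19024) = -36619/95084/5 = -36619*5/95084 = -16645/8644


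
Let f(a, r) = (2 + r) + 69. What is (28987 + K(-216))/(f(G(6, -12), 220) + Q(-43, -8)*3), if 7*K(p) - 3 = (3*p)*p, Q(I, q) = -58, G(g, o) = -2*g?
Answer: 342880/819 ≈ 418.66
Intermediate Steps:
f(a, r) = 71 + r
K(p) = 3/7 + 3*p²/7 (K(p) = 3/7 + ((3*p)*p)/7 = 3/7 + (3*p²)/7 = 3/7 + 3*p²/7)
(28987 + K(-216))/(f(G(6, -12), 220) + Q(-43, -8)*3) = (28987 + (3/7 + (3/7)*(-216)²))/((71 + 220) - 58*3) = (28987 + (3/7 + (3/7)*46656))/(291 - 174) = (28987 + (3/7 + 139968/7))/117 = (28987 + 139971/7)*(1/117) = (342880/7)*(1/117) = 342880/819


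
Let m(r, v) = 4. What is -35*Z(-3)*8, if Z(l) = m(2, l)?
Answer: -1120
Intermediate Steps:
Z(l) = 4
-35*Z(-3)*8 = -35*4*8 = -140*8 = -1120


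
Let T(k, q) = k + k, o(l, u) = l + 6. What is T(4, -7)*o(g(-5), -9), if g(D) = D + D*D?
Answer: 208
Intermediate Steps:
g(D) = D + D²
o(l, u) = 6 + l
T(k, q) = 2*k
T(4, -7)*o(g(-5), -9) = (2*4)*(6 - 5*(1 - 5)) = 8*(6 - 5*(-4)) = 8*(6 + 20) = 8*26 = 208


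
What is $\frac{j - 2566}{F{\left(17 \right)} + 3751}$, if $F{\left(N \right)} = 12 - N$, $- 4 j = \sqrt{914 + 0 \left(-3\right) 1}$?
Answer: $- \frac{1283}{1873} - \frac{\sqrt{914}}{14984} \approx -0.68701$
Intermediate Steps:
$j = - \frac{\sqrt{914}}{4}$ ($j = - \frac{\sqrt{914 + 0 \left(-3\right) 1}}{4} = - \frac{\sqrt{914 + 0 \cdot 1}}{4} = - \frac{\sqrt{914 + 0}}{4} = - \frac{\sqrt{914}}{4} \approx -7.5581$)
$\frac{j - 2566}{F{\left(17 \right)} + 3751} = \frac{- \frac{\sqrt{914}}{4} - 2566}{\left(12 - 17\right) + 3751} = \frac{-2566 - \frac{\sqrt{914}}{4}}{\left(12 - 17\right) + 3751} = \frac{-2566 - \frac{\sqrt{914}}{4}}{-5 + 3751} = \frac{-2566 - \frac{\sqrt{914}}{4}}{3746} = \left(-2566 - \frac{\sqrt{914}}{4}\right) \frac{1}{3746} = - \frac{1283}{1873} - \frac{\sqrt{914}}{14984}$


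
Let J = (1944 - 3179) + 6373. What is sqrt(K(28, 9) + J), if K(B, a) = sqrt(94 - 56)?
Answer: sqrt(5138 + sqrt(38)) ≈ 71.723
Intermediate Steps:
K(B, a) = sqrt(38)
J = 5138 (J = -1235 + 6373 = 5138)
sqrt(K(28, 9) + J) = sqrt(sqrt(38) + 5138) = sqrt(5138 + sqrt(38))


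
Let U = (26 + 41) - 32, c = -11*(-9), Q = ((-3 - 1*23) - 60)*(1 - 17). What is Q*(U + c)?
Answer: 184384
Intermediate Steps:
Q = 1376 (Q = ((-3 - 23) - 60)*(-16) = (-26 - 60)*(-16) = -86*(-16) = 1376)
c = 99
U = 35 (U = 67 - 32 = 35)
Q*(U + c) = 1376*(35 + 99) = 1376*134 = 184384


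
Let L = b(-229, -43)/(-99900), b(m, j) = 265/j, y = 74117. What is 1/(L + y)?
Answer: 859140/63676879433 ≈ 1.3492e-5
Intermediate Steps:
L = 53/859140 (L = (265/(-43))/(-99900) = (265*(-1/43))*(-1/99900) = -265/43*(-1/99900) = 53/859140 ≈ 6.1690e-5)
1/(L + y) = 1/(53/859140 + 74117) = 1/(63676879433/859140) = 859140/63676879433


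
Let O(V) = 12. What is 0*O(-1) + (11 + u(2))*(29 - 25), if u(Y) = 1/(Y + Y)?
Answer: 45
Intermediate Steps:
u(Y) = 1/(2*Y)
0*O(-1) + (11 + u(2))*(29 - 25) = 0*12 + (11 + (1/2)/2)*(29 - 25) = 0 + (11 + (1/2)*(1/2))*4 = 0 + (11 + 1/4)*4 = 0 + (45/4)*4 = 0 + 45 = 45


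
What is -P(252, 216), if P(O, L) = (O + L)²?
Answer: -219024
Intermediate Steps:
P(O, L) = (L + O)²
-P(252, 216) = -(216 + 252)² = -1*468² = -1*219024 = -219024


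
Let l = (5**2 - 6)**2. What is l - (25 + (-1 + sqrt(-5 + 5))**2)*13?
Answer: 23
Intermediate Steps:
l = 361 (l = (25 - 6)**2 = 19**2 = 361)
l - (25 + (-1 + sqrt(-5 + 5))**2)*13 = 361 - (25 + (-1 + sqrt(-5 + 5))**2)*13 = 361 - (25 + (-1 + sqrt(0))**2)*13 = 361 - (25 + (-1 + 0)**2)*13 = 361 - (25 + (-1)**2)*13 = 361 - (25 + 1)*13 = 361 - 26*13 = 361 - 1*338 = 361 - 338 = 23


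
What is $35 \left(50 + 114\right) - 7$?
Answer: $5733$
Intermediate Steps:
$35 \left(50 + 114\right) - 7 = 35 \cdot 164 - 7 = 5740 - 7 = 5733$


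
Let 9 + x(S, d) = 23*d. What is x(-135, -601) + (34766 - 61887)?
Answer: -40953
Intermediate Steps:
x(S, d) = -9 + 23*d
x(-135, -601) + (34766 - 61887) = (-9 + 23*(-601)) + (34766 - 61887) = (-9 - 13823) - 27121 = -13832 - 27121 = -40953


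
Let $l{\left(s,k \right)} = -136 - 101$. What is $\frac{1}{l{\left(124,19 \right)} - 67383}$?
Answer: $- \frac{1}{67620} \approx -1.4789 \cdot 10^{-5}$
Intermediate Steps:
$l{\left(s,k \right)} = -237$
$\frac{1}{l{\left(124,19 \right)} - 67383} = \frac{1}{-237 - 67383} = \frac{1}{-67620} = - \frac{1}{67620}$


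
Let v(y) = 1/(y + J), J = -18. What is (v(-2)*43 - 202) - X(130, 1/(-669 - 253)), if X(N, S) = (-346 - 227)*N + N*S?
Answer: 684916837/9220 ≈ 74286.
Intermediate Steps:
v(y) = 1/(-18 + y) (v(y) = 1/(y - 18) = 1/(-18 + y))
X(N, S) = -573*N + N*S
(v(-2)*43 - 202) - X(130, 1/(-669 - 253)) = (43/(-18 - 2) - 202) - 130*(-573 + 1/(-669 - 253)) = (43/(-20) - 202) - 130*(-573 + 1/(-922)) = (-1/20*43 - 202) - 130*(-573 - 1/922) = (-43/20 - 202) - 130*(-528307)/922 = -4083/20 - 1*(-34339955/461) = -4083/20 + 34339955/461 = 684916837/9220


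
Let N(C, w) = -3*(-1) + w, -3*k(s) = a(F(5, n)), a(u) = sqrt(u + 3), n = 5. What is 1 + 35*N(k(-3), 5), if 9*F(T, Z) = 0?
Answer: 281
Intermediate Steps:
F(T, Z) = 0 (F(T, Z) = (1/9)*0 = 0)
a(u) = sqrt(3 + u)
k(s) = -sqrt(3)/3 (k(s) = -sqrt(3 + 0)/3 = -sqrt(3)/3)
N(C, w) = 3 + w
1 + 35*N(k(-3), 5) = 1 + 35*(3 + 5) = 1 + 35*8 = 1 + 280 = 281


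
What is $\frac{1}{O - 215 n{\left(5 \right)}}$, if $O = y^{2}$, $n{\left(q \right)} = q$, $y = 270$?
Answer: $\frac{1}{71825} \approx 1.3923 \cdot 10^{-5}$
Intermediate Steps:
$O = 72900$ ($O = 270^{2} = 72900$)
$\frac{1}{O - 215 n{\left(5 \right)}} = \frac{1}{72900 - 1075} = \frac{1}{71825}$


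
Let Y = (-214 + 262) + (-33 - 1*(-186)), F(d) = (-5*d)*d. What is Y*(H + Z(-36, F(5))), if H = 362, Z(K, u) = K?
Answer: 65526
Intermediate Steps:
F(d) = -5*d²
Y = 201 (Y = 48 + (-33 + 186) = 48 + 153 = 201)
Y*(H + Z(-36, F(5))) = 201*(362 - 36) = 201*326 = 65526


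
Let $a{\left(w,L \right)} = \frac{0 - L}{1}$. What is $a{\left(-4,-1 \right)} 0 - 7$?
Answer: $-7$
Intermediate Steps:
$a{\left(w,L \right)} = - L$ ($a{\left(w,L \right)} = - L 1 = - L$)
$a{\left(-4,-1 \right)} 0 - 7 = \left(-1\right) \left(-1\right) 0 - 7 = 1 \cdot 0 - 7 = 0 - 7 = -7$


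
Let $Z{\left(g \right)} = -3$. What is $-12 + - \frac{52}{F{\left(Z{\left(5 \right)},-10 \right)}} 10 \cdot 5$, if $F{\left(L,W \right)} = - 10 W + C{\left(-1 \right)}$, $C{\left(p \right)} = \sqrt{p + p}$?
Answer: $\frac{4 \left(- 3 \sqrt{2} + 950 i\right)}{\sqrt{2} - 100 i} \approx -37.995 + 0.36762 i$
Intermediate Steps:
$C{\left(p \right)} = \sqrt{2} \sqrt{p}$ ($C{\left(p \right)} = \sqrt{2 p} = \sqrt{2} \sqrt{p}$)
$F{\left(L,W \right)} = - 10 W + i \sqrt{2}$ ($F{\left(L,W \right)} = - 10 W + \sqrt{2} \sqrt{-1} = - 10 W + \sqrt{2} i = - 10 W + i \sqrt{2}$)
$-12 + - \frac{52}{F{\left(Z{\left(5 \right)},-10 \right)}} 10 \cdot 5 = -12 + - \frac{52}{\left(-10\right) \left(-10\right) + i \sqrt{2}} \cdot 10 \cdot 5 = -12 + - \frac{52}{100 + i \sqrt{2}} \cdot 50 = -12 - \frac{2600}{100 + i \sqrt{2}}$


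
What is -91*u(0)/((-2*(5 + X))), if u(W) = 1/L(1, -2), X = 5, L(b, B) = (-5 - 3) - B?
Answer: -91/120 ≈ -0.75833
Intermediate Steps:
L(b, B) = -8 - B
u(W) = -1/6 (u(W) = 1/(-8 - 1*(-2)) = 1/(-8 + 2) = 1/(-6) = -1/6)
-91*u(0)/((-2*(5 + X))) = -(-91)/(6*((-2*(5 + 5)))) = -(-91)/(6*((-2*10))) = -(-91)/(6*(-20)) = -(-91)*(-1)/(6*20) = -91*1/120 = -91/120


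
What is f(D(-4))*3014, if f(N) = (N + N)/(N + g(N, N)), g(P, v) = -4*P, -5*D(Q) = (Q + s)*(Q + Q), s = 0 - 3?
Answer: -6028/3 ≈ -2009.3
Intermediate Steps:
s = -3
D(Q) = -2*Q*(-3 + Q)/5 (D(Q) = -(Q - 3)*(Q + Q)/5 = -(-3 + Q)*2*Q/5 = -2*Q*(-3 + Q)/5)
f(N) = -⅔ (f(N) = (N + N)/(N - 4*N) = (2*N)/((-3*N)) = (2*N)*(-1/(3*N)) = -⅔)
f(D(-4))*3014 = -⅔*3014 = -6028/3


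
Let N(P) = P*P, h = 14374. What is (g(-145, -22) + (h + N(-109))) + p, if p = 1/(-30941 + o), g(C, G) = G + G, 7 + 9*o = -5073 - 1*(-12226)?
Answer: 790183016/30147 ≈ 26211.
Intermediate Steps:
o = 794 (o = -7/9 + (-5073 - 1*(-12226))/9 = -7/9 + (-5073 + 12226)/9 = -7/9 + (1/9)*7153 = -7/9 + 7153/9 = 794)
N(P) = P**2
g(C, G) = 2*G
p = -1/30147 (p = 1/(-30941 + 794) = 1/(-30147) = -1/30147 ≈ -3.3171e-5)
(g(-145, -22) + (h + N(-109))) + p = (2*(-22) + (14374 + (-109)**2)) - 1/30147 = (-44 + (14374 + 11881)) - 1/30147 = (-44 + 26255) - 1/30147 = 26211 - 1/30147 = 790183016/30147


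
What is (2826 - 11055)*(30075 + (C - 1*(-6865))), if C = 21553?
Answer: -481338897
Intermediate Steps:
(2826 - 11055)*(30075 + (C - 1*(-6865))) = (2826 - 11055)*(30075 + (21553 - 1*(-6865))) = -8229*(30075 + (21553 + 6865)) = -8229*(30075 + 28418) = -8229*58493 = -481338897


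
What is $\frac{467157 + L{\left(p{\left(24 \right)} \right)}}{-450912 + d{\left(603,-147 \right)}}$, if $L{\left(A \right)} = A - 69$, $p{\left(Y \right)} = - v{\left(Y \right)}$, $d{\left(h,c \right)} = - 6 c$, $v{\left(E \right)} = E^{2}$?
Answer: $- \frac{77752}{75005} \approx -1.0366$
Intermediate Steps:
$p{\left(Y \right)} = - Y^{2}$
$L{\left(A \right)} = -69 + A$ ($L{\left(A \right)} = A - 69 = -69 + A$)
$\frac{467157 + L{\left(p{\left(24 \right)} \right)}}{-450912 + d{\left(603,-147 \right)}} = \frac{467157 - 645}{-450912 - -882} = \frac{467157 - 645}{-450912 + 882} = \frac{467157 - 645}{-450030} = \left(467157 - 645\right) \left(- \frac{1}{450030}\right) = 466512 \left(- \frac{1}{450030}\right) = - \frac{77752}{75005}$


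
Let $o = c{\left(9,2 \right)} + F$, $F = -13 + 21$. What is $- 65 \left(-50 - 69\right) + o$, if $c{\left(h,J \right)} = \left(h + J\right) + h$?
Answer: $7763$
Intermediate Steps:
$F = 8$
$c{\left(h,J \right)} = J + 2 h$ ($c{\left(h,J \right)} = \left(J + h\right) + h = J + 2 h$)
$o = 28$ ($o = \left(2 + 2 \cdot 9\right) + 8 = \left(2 + 18\right) + 8 = 20 + 8 = 28$)
$- 65 \left(-50 - 69\right) + o = - 65 \left(-50 - 69\right) + 28 = \left(-65\right) \left(-119\right) + 28 = 7735 + 28 = 7763$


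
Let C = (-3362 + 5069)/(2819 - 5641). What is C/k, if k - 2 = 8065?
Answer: -569/7588358 ≈ -7.4983e-5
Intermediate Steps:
k = 8067 (k = 2 + 8065 = 8067)
C = -1707/2822 (C = 1707/(-2822) = 1707*(-1/2822) = -1707/2822 ≈ -0.60489)
C/k = -1707/2822/8067 = -1707/2822*1/8067 = -569/7588358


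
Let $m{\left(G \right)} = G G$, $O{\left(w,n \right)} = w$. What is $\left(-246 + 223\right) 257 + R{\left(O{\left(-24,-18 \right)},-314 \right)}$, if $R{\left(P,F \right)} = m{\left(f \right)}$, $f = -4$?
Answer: $-5895$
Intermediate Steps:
$m{\left(G \right)} = G^{2}$
$R{\left(P,F \right)} = 16$ ($R{\left(P,F \right)} = \left(-4\right)^{2} = 16$)
$\left(-246 + 223\right) 257 + R{\left(O{\left(-24,-18 \right)},-314 \right)} = \left(-246 + 223\right) 257 + 16 = \left(-23\right) 257 + 16 = -5911 + 16 = -5895$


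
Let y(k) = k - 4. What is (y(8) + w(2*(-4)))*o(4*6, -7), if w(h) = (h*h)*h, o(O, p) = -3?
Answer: 1524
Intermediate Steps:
w(h) = h³ (w(h) = h²*h = h³)
y(k) = -4 + k
(y(8) + w(2*(-4)))*o(4*6, -7) = ((-4 + 8) + (2*(-4))³)*(-3) = (4 + (-8)³)*(-3) = (4 - 512)*(-3) = -508*(-3) = 1524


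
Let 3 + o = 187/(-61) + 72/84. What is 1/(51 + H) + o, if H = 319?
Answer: -822453/157990 ≈ -5.2057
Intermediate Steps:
o = -2224/427 (o = -3 + (187/(-61) + 72/84) = -3 + (187*(-1/61) + 72*(1/84)) = -3 + (-187/61 + 6/7) = -3 - 943/427 = -2224/427 ≈ -5.2084)
1/(51 + H) + o = 1/(51 + 319) - 2224/427 = 1/370 - 2224/427 = -822453/157990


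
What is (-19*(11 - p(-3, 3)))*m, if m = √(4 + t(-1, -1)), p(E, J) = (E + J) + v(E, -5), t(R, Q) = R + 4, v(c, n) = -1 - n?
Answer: -133*√7 ≈ -351.88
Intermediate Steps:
t(R, Q) = 4 + R
p(E, J) = 4 + E + J (p(E, J) = (E + J) + (-1 - 1*(-5)) = (E + J) + (-1 + 5) = (E + J) + 4 = 4 + E + J)
m = √7 (m = √(4 + (4 - 1)) = √(4 + 3) = √7 ≈ 2.6458)
(-19*(11 - p(-3, 3)))*m = (-19*(11 - (4 - 3 + 3)))*√7 = (-19*(11 - 1*4))*√7 = (-19*(11 - 4))*√7 = (-19*7)*√7 = -133*√7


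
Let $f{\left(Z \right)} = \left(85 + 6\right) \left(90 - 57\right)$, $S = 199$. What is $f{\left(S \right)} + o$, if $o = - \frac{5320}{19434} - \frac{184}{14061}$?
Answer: $\frac{136754304341}{45543579} \approx 3002.7$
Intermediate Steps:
$f{\left(Z \right)} = 3003$ ($f{\left(Z \right)} = 91 \cdot 33 = 3003$)
$o = - \frac{13063396}{45543579}$ ($o = \left(-5320\right) \frac{1}{19434} - \frac{184}{14061} = - \frac{2660}{9717} - \frac{184}{14061} = - \frac{13063396}{45543579} \approx -0.28683$)
$f{\left(S \right)} + o = 3003 - \frac{13063396}{45543579} = \frac{136754304341}{45543579}$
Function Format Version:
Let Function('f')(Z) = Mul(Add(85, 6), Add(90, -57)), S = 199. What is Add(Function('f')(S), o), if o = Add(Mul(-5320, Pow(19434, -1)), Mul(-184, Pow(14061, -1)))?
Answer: Rational(136754304341, 45543579) ≈ 3002.7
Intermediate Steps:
Function('f')(Z) = 3003 (Function('f')(Z) = Mul(91, 33) = 3003)
o = Rational(-13063396, 45543579) (o = Add(Mul(-5320, Rational(1, 19434)), Mul(-184, Rational(1, 14061))) = Add(Rational(-2660, 9717), Rational(-184, 14061)) = Rational(-13063396, 45543579) ≈ -0.28683)
Add(Function('f')(S), o) = Add(3003, Rational(-13063396, 45543579)) = Rational(136754304341, 45543579)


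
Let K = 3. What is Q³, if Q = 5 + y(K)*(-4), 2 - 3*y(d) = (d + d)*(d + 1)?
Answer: 1092727/27 ≈ 40471.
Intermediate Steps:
y(d) = ⅔ - 2*d*(1 + d)/3 (y(d) = ⅔ - (d + d)*(d + 1)/3 = ⅔ - 2*d*(1 + d)/3)
Q = 103/3 (Q = 5 + (⅔ - ⅔*3 - ⅔*3²)*(-4) = 5 + (⅔ - 2 - ⅔*9)*(-4) = 5 + (⅔ - 2 - 6)*(-4) = 5 - 22/3*(-4) = 5 + 88/3 = 103/3 ≈ 34.333)
Q³ = (103/3)³ = 1092727/27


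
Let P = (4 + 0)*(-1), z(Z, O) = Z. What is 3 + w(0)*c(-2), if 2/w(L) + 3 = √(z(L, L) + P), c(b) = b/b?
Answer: 33/13 - 4*I/13 ≈ 2.5385 - 0.30769*I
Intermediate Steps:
c(b) = 1
P = -4 (P = 4*(-1) = -4)
w(L) = 2/(-3 + √(-4 + L)) (w(L) = 2/(-3 + √(L - 4)) = 2/(-3 + √(-4 + L)))
3 + w(0)*c(-2) = 3 + (2/(-3 + √(-4 + 0)))*1 = 3 + (2/(-3 + √(-4)))*1 = 3 + (2/(-3 + 2*I))*1 = 3 + (2*((-3 - 2*I)/13))*1 = 3 + (2*(-3 - 2*I)/13)*1 = 3 + 2*(-3 - 2*I)/13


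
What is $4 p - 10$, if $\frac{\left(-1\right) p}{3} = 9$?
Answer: $-118$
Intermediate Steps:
$p = -27$ ($p = \left(-3\right) 9 = -27$)
$4 p - 10 = 4 \left(-27\right) - 10 = -108 - 10 = -118$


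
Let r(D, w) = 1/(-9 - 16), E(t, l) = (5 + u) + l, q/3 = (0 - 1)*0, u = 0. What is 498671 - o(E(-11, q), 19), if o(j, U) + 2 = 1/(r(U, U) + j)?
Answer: 61835427/124 ≈ 4.9867e+5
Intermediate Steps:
q = 0 (q = 3*((0 - 1)*0) = 3*(-1*0) = 3*0 = 0)
E(t, l) = 5 + l (E(t, l) = (5 + 0) + l = 5 + l)
r(D, w) = -1/25 (r(D, w) = 1/(-25) = -1/25)
o(j, U) = -2 + 1/(-1/25 + j)
498671 - o(E(-11, q), 19) = 498671 - (27 - 50*(5 + 0))/(-1 + 25*(5 + 0)) = 498671 - (27 - 50*5)/(-1 + 25*5) = 498671 - (27 - 250)/(-1 + 125) = 498671 - (-223)/124 = 498671 - 1*(-223/124) = 498671 + 223/124 = 61835427/124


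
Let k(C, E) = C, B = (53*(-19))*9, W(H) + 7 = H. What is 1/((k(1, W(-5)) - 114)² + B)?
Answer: 1/3706 ≈ 0.00026983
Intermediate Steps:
W(H) = -7 + H
B = -9063 (B = -1007*9 = -9063)
1/((k(1, W(-5)) - 114)² + B) = 1/((1 - 114)² - 9063) = 1/((-113)² - 9063) = 1/(12769 - 9063) = 1/3706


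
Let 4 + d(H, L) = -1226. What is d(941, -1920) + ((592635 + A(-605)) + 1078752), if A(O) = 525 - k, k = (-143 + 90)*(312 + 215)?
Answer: 1698613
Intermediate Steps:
k = -27931 (k = -53*527 = -27931)
d(H, L) = -1230 (d(H, L) = -4 - 1226 = -1230)
A(O) = 28456 (A(O) = 525 - 1*(-27931) = 525 + 27931 = 28456)
d(941, -1920) + ((592635 + A(-605)) + 1078752) = -1230 + ((592635 + 28456) + 1078752) = -1230 + (621091 + 1078752) = -1230 + 1699843 = 1698613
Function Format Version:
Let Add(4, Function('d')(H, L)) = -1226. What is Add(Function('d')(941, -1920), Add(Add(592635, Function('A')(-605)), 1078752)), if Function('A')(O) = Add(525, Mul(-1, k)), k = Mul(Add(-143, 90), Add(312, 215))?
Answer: 1698613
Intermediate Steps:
k = -27931 (k = Mul(-53, 527) = -27931)
Function('d')(H, L) = -1230 (Function('d')(H, L) = Add(-4, -1226) = -1230)
Function('A')(O) = 28456 (Function('A')(O) = Add(525, Mul(-1, -27931)) = Add(525, 27931) = 28456)
Add(Function('d')(941, -1920), Add(Add(592635, Function('A')(-605)), 1078752)) = Add(-1230, Add(Add(592635, 28456), 1078752)) = Add(-1230, Add(621091, 1078752)) = Add(-1230, 1699843) = 1698613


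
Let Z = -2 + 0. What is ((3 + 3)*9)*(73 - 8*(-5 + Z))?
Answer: 6966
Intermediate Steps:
Z = -2
((3 + 3)*9)*(73 - 8*(-5 + Z)) = ((3 + 3)*9)*(73 - 8*(-5 - 2)) = (6*9)*(73 - 8*(-7)) = 54*(73 + 56) = 54*129 = 6966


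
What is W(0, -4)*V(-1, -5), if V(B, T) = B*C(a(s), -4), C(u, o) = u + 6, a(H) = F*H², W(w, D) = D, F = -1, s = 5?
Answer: -76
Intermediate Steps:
a(H) = -H²
C(u, o) = 6 + u
V(B, T) = -19*B (V(B, T) = B*(6 - 1*5²) = B*(6 - 1*25) = B*(6 - 25) = B*(-19) = -19*B)
W(0, -4)*V(-1, -5) = -(-76)*(-1) = -4*19 = -76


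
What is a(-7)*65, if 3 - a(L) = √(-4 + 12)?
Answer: 195 - 130*√2 ≈ 11.152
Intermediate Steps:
a(L) = 3 - 2*√2 (a(L) = 3 - √(-4 + 12) = 3 - √8 = 3 - 2*√2)
a(-7)*65 = (3 - 2*√2)*65 = 195 - 130*√2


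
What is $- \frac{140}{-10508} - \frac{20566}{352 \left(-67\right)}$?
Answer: $\frac{27426161}{30977584} \approx 0.88535$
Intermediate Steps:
$- \frac{140}{-10508} - \frac{20566}{352 \left(-67\right)} = \left(-140\right) \left(- \frac{1}{10508}\right) - \frac{20566}{-23584} = \frac{35}{2627} - - \frac{10283}{11792} = \frac{35}{2627} + \frac{10283}{11792} = \frac{27426161}{30977584}$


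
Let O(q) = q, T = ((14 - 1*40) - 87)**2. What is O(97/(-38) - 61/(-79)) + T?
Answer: 38327193/3002 ≈ 12767.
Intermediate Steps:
T = 12769 (T = ((14 - 40) - 87)**2 = (-26 - 87)**2 = (-113)**2 = 12769)
O(97/(-38) - 61/(-79)) + T = (97/(-38) - 61/(-79)) + 12769 = (97*(-1/38) - 61*(-1/79)) + 12769 = (-97/38 + 61/79) + 12769 = -5345/3002 + 12769 = 38327193/3002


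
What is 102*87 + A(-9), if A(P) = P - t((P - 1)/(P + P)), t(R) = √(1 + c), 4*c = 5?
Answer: 17727/2 ≈ 8863.5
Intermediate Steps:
c = 5/4 (c = (¼)*5 = 5/4 ≈ 1.2500)
t(R) = 3/2 (t(R) = √(1 + 5/4) = √(9/4) = 3/2)
A(P) = -3/2 + P (A(P) = P - 1*3/2 = P - 3/2 = -3/2 + P)
102*87 + A(-9) = 102*87 + (-3/2 - 9) = 8874 - 21/2 = 17727/2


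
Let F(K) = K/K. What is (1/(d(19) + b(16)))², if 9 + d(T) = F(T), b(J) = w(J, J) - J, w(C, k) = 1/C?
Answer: 256/146689 ≈ 0.0017452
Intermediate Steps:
w(C, k) = 1/C
b(J) = 1/J - J
F(K) = 1
d(T) = -8 (d(T) = -9 + 1 = -8)
(1/(d(19) + b(16)))² = (1/(-8 + (1/16 - 1*16)))² = (1/(-8 + (1/16 - 16)))² = (1/(-8 - 255/16))² = (1/(-383/16))² = (-16/383)² = 256/146689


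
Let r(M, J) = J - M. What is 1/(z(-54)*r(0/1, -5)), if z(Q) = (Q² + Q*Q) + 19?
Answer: -1/29255 ≈ -3.4182e-5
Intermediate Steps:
z(Q) = 19 + 2*Q² (z(Q) = (Q² + Q²) + 19 = 2*Q² + 19 = 19 + 2*Q²)
1/(z(-54)*r(0/1, -5)) = 1/((19 + 2*(-54)²)*(-5 - 0/1)) = 1/((19 + 2*2916)*(-5 - 0)) = 1/((19 + 5832)*(-5 - 1*0)) = 1/(5851*(-5 + 0)) = 1/(5851*(-5)) = 1/(-29255) = -1/29255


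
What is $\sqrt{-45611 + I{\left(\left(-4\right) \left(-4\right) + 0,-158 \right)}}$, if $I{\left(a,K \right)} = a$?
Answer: $i \sqrt{45595} \approx 213.53 i$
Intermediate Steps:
$\sqrt{-45611 + I{\left(\left(-4\right) \left(-4\right) + 0,-158 \right)}} = \sqrt{-45611 + \left(\left(-4\right) \left(-4\right) + 0\right)} = \sqrt{-45611 + \left(16 + 0\right)} = \sqrt{-45611 + 16} = \sqrt{-45595} = i \sqrt{45595}$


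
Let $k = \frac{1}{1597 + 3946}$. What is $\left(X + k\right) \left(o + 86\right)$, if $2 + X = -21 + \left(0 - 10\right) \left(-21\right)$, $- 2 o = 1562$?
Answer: $- \frac{720396690}{5543} \approx -1.2997 \cdot 10^{5}$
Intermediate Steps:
$o = -781$ ($o = \left(- \frac{1}{2}\right) 1562 = -781$)
$X = 187$ ($X = -2 - \left(21 - \left(0 - 10\right) \left(-21\right)\right) = -2 - -189 = -2 + \left(-21 + 210\right) = -2 + 189 = 187$)
$k = \frac{1}{5543} \approx 0.00018041$
$\left(X + k\right) \left(o + 86\right) = \left(187 + \frac{1}{5543}\right) \left(-781 + 86\right) = \frac{1036542}{5543} \left(-695\right) = - \frac{720396690}{5543}$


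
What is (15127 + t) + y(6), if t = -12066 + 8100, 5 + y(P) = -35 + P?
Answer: 11127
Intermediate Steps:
y(P) = -40 + P (y(P) = -5 + (-35 + P) = -40 + P)
t = -3966
(15127 + t) + y(6) = (15127 - 3966) + (-40 + 6) = 11161 - 34 = 11127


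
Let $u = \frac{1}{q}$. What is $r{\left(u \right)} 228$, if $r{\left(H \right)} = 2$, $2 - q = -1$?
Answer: $456$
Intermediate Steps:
$q = 3$ ($q = 2 - -1 = 2 + 1 = 3$)
$u = \frac{1}{3} \approx 0.33333$
$r{\left(u \right)} 228 = 2 \cdot 228 = 456$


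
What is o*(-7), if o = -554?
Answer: 3878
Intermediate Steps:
o*(-7) = -554*(-7) = 3878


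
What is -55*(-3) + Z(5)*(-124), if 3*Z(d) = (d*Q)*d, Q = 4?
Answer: -11905/3 ≈ -3968.3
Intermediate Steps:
Z(d) = 4*d²/3 (Z(d) = ((d*4)*d)/3 = ((4*d)*d)/3 = (4*d²)/3 = 4*d²/3)
-55*(-3) + Z(5)*(-124) = -55*(-3) + ((4/3)*5²)*(-124) = 165 + ((4/3)*25)*(-124) = 165 + (100/3)*(-124) = 165 - 12400/3 = -11905/3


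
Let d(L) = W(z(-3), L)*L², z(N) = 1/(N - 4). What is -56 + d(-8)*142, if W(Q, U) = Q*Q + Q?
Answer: -57272/49 ≈ -1168.8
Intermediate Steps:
z(N) = 1/(-4 + N)
W(Q, U) = Q + Q² (W(Q, U) = Q² + Q = Q + Q²)
d(L) = -6*L²/49 (d(L) = ((1 + 1/(-4 - 3))/(-4 - 3))*L² = ((1 + 1/(-7))/(-7))*L² = (-(1 - ⅐)/7)*L² = (-⅐*6/7)*L² = -6*L²/49)
-56 + d(-8)*142 = -56 - 6/49*(-8)²*142 = -56 - 6/49*64*142 = -56 - 384/49*142 = -56 - 54528/49 = -57272/49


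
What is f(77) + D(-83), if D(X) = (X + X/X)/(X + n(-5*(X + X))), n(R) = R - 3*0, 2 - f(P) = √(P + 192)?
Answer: 1412/747 - √269 ≈ -14.511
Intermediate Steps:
f(P) = 2 - √(192 + P) (f(P) = 2 - √(P + 192) = 2 - √(192 + P))
n(R) = R (n(R) = R + 0 = R)
D(X) = -(1 + X)/(9*X) (D(X) = (X + X/X)/(X - 5*(X + X)) = (X + 1)/(X - 10*X) = (1 + X)/(X - 10*X) = (1 + X)/((-9*X)) = (1 + X)*(-1/(9*X)) = -(1 + X)/(9*X))
f(77) + D(-83) = (2 - √(192 + 77)) + (⅑)*(-1 - 1*(-83))/(-83) = (2 - √269) + (⅑)*(-1/83)*(-1 + 83) = (2 - √269) + (⅑)*(-1/83)*82 = (2 - √269) - 82/747 = 1412/747 - √269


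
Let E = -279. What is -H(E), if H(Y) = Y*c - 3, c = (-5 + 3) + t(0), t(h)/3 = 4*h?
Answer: -555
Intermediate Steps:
t(h) = 12*h (t(h) = 3*(4*h) = 12*h)
c = -2 (c = (-5 + 3) + 12*0 = -2 + 0 = -2)
H(Y) = -3 - 2*Y (H(Y) = Y*(-2) - 3 = -2*Y - 3 = -3 - 2*Y)
-H(E) = -(-3 - 2*(-279)) = -(-3 + 558) = -1*555 = -555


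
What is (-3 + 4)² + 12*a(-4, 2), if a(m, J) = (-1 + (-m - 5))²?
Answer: 49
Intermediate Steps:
a(m, J) = (-6 - m)² (a(m, J) = (-1 + (-5 - m))² = (-6 - m)²)
(-3 + 4)² + 12*a(-4, 2) = (-3 + 4)² + 12*(6 - 4)² = 1² + 12*2² = 1 + 12*4 = 1 + 48 = 49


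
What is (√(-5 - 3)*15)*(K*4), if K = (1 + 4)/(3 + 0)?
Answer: 200*I*√2 ≈ 282.84*I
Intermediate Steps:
K = 5/3 ≈ 1.6667
(√(-5 - 3)*15)*(K*4) = (√(-5 - 3)*15)*((5/3)*4) = (√(-8)*15)*(20/3) = ((2*I*√2)*15)*(20/3) = (30*I*√2)*(20/3) = 200*I*√2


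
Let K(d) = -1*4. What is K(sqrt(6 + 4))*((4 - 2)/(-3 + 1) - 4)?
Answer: 20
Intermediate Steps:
K(d) = -4
K(sqrt(6 + 4))*((4 - 2)/(-3 + 1) - 4) = -4*((4 - 2)/(-3 + 1) - 4) = -4*(2/(-2) - 4) = -4*(2*(-1/2) - 4) = -4*(-1 - 4) = -4*(-5) = 20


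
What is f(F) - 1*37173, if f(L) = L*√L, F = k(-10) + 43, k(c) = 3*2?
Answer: -36830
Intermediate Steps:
k(c) = 6
F = 49 (F = 6 + 43 = 49)
f(L) = L^(3/2)
f(F) - 1*37173 = 49^(3/2) - 1*37173 = 343 - 37173 = -36830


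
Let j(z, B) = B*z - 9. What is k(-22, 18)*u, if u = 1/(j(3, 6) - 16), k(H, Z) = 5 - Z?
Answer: 13/7 ≈ 1.8571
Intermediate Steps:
j(z, B) = -9 + B*z
u = -⅐ (u = 1/((-9 + 6*3) - 16) = 1/((-9 + 18) - 16) = 1/(9 - 16) = 1/(-7) = -⅐ ≈ -0.14286)
k(-22, 18)*u = (5 - 1*18)*(-⅐) = (5 - 18)*(-⅐) = -13*(-⅐) = 13/7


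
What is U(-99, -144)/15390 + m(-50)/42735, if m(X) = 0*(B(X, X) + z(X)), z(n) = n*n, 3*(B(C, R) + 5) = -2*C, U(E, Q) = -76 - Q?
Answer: 34/7695 ≈ 0.0044185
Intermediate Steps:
B(C, R) = -5 - 2*C/3 (B(C, R) = -5 + (-2*C)/3 = -5 - 2*C/3)
z(n) = n**2
m(X) = 0 (m(X) = 0*((-5 - 2*X/3) + X**2) = 0*(-5 + X**2 - 2*X/3) = 0)
U(-99, -144)/15390 + m(-50)/42735 = (-76 - 1*(-144))/15390 + 0/42735 = (-76 + 144)*(1/15390) + 0*(1/42735) = 68*(1/15390) + 0 = 34/7695 + 0 = 34/7695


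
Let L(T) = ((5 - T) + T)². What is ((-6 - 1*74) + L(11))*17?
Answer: -935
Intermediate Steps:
L(T) = 25 (L(T) = 5² = 25)
((-6 - 1*74) + L(11))*17 = ((-6 - 1*74) + 25)*17 = ((-6 - 74) + 25)*17 = (-80 + 25)*17 = -55*17 = -935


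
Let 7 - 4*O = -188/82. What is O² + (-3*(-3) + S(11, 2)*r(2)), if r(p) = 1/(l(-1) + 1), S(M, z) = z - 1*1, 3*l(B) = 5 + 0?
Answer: 397311/26896 ≈ 14.772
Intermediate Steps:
l(B) = 5/3 (l(B) = (5 + 0)/3 = (⅓)*5 = 5/3)
S(M, z) = -1 + z (S(M, z) = z - 1 = -1 + z)
O = 381/164 (O = 7/4 - (-47)/82 = 7/4 - ¼*(-94/41) = 7/4 + 47/82 = 381/164 ≈ 2.3232)
r(p) = 3/8 (r(p) = 1/(5/3 + 1) = 1/(8/3) = 3/8)
O² + (-3*(-3) + S(11, 2)*r(2)) = (381/164)² + (-3*(-3) + (-1 + 2)*(3/8)) = 145161/26896 + (9 + 1*(3/8)) = 145161/26896 + (9 + 3/8) = 145161/26896 + 75/8 = 397311/26896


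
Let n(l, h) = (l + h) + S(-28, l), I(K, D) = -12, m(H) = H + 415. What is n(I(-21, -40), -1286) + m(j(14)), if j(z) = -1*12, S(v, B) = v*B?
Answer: -559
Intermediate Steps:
S(v, B) = B*v
j(z) = -12
m(H) = 415 + H
n(l, h) = h - 27*l (n(l, h) = (l + h) + l*(-28) = (h + l) - 28*l = h - 27*l)
n(I(-21, -40), -1286) + m(j(14)) = (-1286 - 27*(-12)) + (415 - 12) = (-1286 + 324) + 403 = -962 + 403 = -559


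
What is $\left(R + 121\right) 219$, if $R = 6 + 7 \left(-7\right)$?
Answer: $17082$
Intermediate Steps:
$R = -43$ ($R = 6 - 49 = -43$)
$\left(R + 121\right) 219 = \left(-43 + 121\right) 219 = 78 \cdot 219 = 17082$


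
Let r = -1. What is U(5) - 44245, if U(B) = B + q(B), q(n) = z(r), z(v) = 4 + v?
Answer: -44237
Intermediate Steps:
q(n) = 3 (q(n) = 4 - 1 = 3)
U(B) = 3 + B (U(B) = B + 3 = 3 + B)
U(5) - 44245 = (3 + 5) - 44245 = 8 - 44245 = -44237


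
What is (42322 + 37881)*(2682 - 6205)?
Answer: -282555169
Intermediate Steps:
(42322 + 37881)*(2682 - 6205) = 80203*(-3523) = -282555169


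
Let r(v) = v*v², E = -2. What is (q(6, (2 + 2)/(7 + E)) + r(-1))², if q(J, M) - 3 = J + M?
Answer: 1936/25 ≈ 77.440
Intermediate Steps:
r(v) = v³
q(J, M) = 3 + J + M (q(J, M) = 3 + (J + M) = 3 + J + M)
(q(6, (2 + 2)/(7 + E)) + r(-1))² = ((3 + 6 + (2 + 2)/(7 - 2)) + (-1)³)² = ((3 + 6 + 4/5) - 1)² = ((3 + 6 + 4*(⅕)) - 1)² = ((3 + 6 + ⅘) - 1)² = (49/5 - 1)² = (44/5)² = 1936/25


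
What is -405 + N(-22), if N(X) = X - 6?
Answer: -433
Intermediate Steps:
N(X) = -6 + X
-405 + N(-22) = -405 + (-6 - 22) = -405 - 28 = -433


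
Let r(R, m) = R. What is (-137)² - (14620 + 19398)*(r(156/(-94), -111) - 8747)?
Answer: 13988641509/47 ≈ 2.9763e+8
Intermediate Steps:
(-137)² - (14620 + 19398)*(r(156/(-94), -111) - 8747) = (-137)² - (14620 + 19398)*(156/(-94) - 8747) = 18769 - 34018*(156*(-1/94) - 8747) = 18769 - 34018*(-78/47 - 8747) = 18769 - 34018*(-411187)/47 = 18769 - 1*(-13987759366/47) = 18769 + 13987759366/47 = 13988641509/47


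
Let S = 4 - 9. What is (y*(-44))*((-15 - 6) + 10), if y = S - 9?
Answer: -6776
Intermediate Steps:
S = -5
y = -14 (y = -5 - 9 = -14)
(y*(-44))*((-15 - 6) + 10) = (-14*(-44))*((-15 - 6) + 10) = 616*(-21 + 10) = 616*(-11) = -6776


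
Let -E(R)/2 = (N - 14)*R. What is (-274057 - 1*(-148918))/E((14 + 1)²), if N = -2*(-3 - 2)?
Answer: -41713/600 ≈ -69.522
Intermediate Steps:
N = 10 (N = -2*(-5) = 10)
E(R) = 8*R (E(R) = -2*(10 - 14)*R = -(-8)*R = 8*R)
(-274057 - 1*(-148918))/E((14 + 1)²) = (-274057 - 1*(-148918))/((8*(14 + 1)²)) = (-274057 + 148918)/((8*15²)) = -125139/(8*225) = -125139/1800 = -125139*1/1800 = -41713/600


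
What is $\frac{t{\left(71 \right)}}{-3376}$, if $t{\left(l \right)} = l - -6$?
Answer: $- \frac{77}{3376} \approx -0.022808$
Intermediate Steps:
$t{\left(l \right)} = 6 + l$ ($t{\left(l \right)} = l + 6 = 6 + l$)
$\frac{t{\left(71 \right)}}{-3376} = \frac{6 + 71}{-3376} = 77 \left(- \frac{1}{3376}\right) = - \frac{77}{3376}$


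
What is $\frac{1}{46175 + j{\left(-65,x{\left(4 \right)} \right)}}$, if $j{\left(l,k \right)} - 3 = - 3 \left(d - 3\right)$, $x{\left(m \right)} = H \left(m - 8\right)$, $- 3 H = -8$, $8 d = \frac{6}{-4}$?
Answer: $\frac{16}{739001} \approx 2.1651 \cdot 10^{-5}$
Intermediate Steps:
$d = - \frac{3}{16}$ ($d = \frac{6 \frac{1}{-4}}{8} = \frac{6 \left(- \frac{1}{4}\right)}{8} = \frac{1}{8} \left(- \frac{3}{2}\right) = - \frac{3}{16} \approx -0.1875$)
$H = \frac{8}{3}$ ($H = \left(- \frac{1}{3}\right) \left(-8\right) = \frac{8}{3} \approx 2.6667$)
$x{\left(m \right)} = - \frac{64}{3} + \frac{8 m}{3}$ ($x{\left(m \right)} = \frac{8 \left(m - 8\right)}{3} = \frac{8 \left(-8 + m\right)}{3} = - \frac{64}{3} + \frac{8 m}{3}$)
$j{\left(l,k \right)} = \frac{201}{16}$ ($j{\left(l,k \right)} = 3 - 3 \left(- \frac{3}{16} - 3\right) = 3 - - \frac{153}{16} = 3 + \frac{153}{16} = \frac{201}{16}$)
$\frac{1}{46175 + j{\left(-65,x{\left(4 \right)} \right)}} = \frac{1}{46175 + \frac{201}{16}} = \frac{1}{\frac{739001}{16}} = \frac{16}{739001}$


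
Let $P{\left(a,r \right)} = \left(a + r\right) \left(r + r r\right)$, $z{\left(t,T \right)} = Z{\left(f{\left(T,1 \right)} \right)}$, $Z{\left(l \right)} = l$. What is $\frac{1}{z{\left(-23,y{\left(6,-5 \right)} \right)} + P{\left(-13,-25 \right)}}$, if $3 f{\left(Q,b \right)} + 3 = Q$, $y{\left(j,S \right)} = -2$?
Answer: $- \frac{3}{68405} \approx -4.3856 \cdot 10^{-5}$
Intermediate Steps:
$f{\left(Q,b \right)} = -1 + \frac{Q}{3}$
$z{\left(t,T \right)} = -1 + \frac{T}{3}$
$P{\left(a,r \right)} = \left(a + r\right) \left(r + r^{2}\right)$
$\frac{1}{z{\left(-23,y{\left(6,-5 \right)} \right)} + P{\left(-13,-25 \right)}} = \frac{1}{\left(-1 + \frac{1}{3} \left(-2\right)\right) - 25 \left(-13 - 25 + \left(-25\right)^{2} - -325\right)} = \frac{1}{\left(-1 - \frac{2}{3}\right) - 25 \left(-13 - 25 + 625 + 325\right)} = \frac{1}{- \frac{5}{3} - 22800} = \frac{1}{- \frac{68405}{3}} = - \frac{3}{68405}$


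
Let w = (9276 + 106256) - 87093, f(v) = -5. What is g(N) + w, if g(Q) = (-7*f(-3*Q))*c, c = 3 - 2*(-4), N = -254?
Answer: 28824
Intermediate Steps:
c = 11 (c = 3 + 8 = 11)
g(Q) = 385 (g(Q) = -7*(-5)*11 = 35*11 = 385)
w = 28439 (w = 115532 - 87093 = 28439)
g(N) + w = 385 + 28439 = 28824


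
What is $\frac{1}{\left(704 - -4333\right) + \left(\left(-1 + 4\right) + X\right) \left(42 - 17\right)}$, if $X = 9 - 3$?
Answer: $\frac{1}{5262} \approx 0.00019004$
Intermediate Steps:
$X = 6$ ($X = 9 - 3 = 6$)
$\frac{1}{\left(704 - -4333\right) + \left(\left(-1 + 4\right) + X\right) \left(42 - 17\right)} = \frac{1}{\left(704 - -4333\right) + \left(\left(-1 + 4\right) + 6\right) \left(42 - 17\right)} = \frac{1}{\left(704 + 4333\right) + \left(3 + 6\right) 25} = \frac{1}{5037 + 9 \cdot 25} = \frac{1}{5037 + 225} = \frac{1}{5262}$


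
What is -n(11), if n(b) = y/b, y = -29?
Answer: 29/11 ≈ 2.6364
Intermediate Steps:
n(b) = -29/b
-n(11) = -(-29)/11 = -1*(-29/11) = 29/11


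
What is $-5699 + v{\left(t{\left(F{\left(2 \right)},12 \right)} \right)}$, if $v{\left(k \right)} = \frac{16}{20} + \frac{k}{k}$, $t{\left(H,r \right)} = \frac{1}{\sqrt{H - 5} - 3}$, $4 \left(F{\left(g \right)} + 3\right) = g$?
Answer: $- \frac{28486}{5} \approx -5697.2$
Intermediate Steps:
$F{\left(g \right)} = -3 + \frac{g}{4}$
$t{\left(H,r \right)} = \frac{1}{-3 + \sqrt{-5 + H}}$ ($t{\left(H,r \right)} = \frac{1}{\sqrt{-5 + H} - 3} = \frac{1}{-3 + \sqrt{-5 + H}}$)
$v{\left(k \right)} = \frac{9}{5}$ ($v{\left(k \right)} = 16 \cdot \frac{1}{20} + 1 = \frac{4}{5} + 1 = \frac{9}{5}$)
$-5699 + v{\left(t{\left(F{\left(2 \right)},12 \right)} \right)} = -5699 + \frac{9}{5} = - \frac{28486}{5}$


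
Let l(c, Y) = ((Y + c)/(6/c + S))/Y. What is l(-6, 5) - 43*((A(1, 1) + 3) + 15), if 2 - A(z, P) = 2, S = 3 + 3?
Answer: -19351/25 ≈ -774.04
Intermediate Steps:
S = 6
A(z, P) = 0 (A(z, P) = 2 - 1*2 = 2 - 2 = 0)
l(c, Y) = (Y + c)/(Y*(6 + 6/c)) (l(c, Y) = ((Y + c)/(6/c + 6))/Y = ((Y + c)/(6 + 6/c))/Y = (Y + c)/(Y*(6 + 6/c)))
l(-6, 5) - 43*((A(1, 1) + 3) + 15) = (⅙)*(-6)*(5 - 6)/(5*(1 - 6)) - 43*((0 + 3) + 15) = (⅙)*(-6)*(⅕)*(-1)/(-5) - 43*(3 + 15) = (⅙)*(-6)*(⅕)*(-⅕)*(-1) - 43*18 = -1/25 - 774 = -19351/25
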